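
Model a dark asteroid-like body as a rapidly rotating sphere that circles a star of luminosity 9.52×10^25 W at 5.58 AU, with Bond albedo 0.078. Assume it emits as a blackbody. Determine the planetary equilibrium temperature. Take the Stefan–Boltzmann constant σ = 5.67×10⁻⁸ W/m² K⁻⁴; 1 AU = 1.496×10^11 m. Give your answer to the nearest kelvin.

d = 5.58 × 1.496×10^11 m = 8.348×10^11 m.
S = L/(4πd²) = 10.87 W/m².
Averaging over the sphere, the absorbed flux is S(1−α)/4 = 2.506 W/m².
Balancing against σT⁴: T = (2.506/5.67×10⁻⁸)^(1/4) = 81.54 K.

82 kelvin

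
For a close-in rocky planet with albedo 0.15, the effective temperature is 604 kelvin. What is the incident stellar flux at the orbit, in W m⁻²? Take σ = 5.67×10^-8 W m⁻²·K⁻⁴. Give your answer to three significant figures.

From S(1−α)/4 = σT⁴: S = 4σT⁴/(1−α).
The emitted flux is σT⁴ = 7546 W m⁻².
So S = 4×7546/(1−0.15) = 35510 W m⁻².

35500 W m⁻²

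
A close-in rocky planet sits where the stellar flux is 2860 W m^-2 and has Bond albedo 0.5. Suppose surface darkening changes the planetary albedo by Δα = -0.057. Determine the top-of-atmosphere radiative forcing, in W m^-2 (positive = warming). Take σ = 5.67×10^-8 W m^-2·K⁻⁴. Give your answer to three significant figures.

40.8 W m^-2

TOA radiative forcing: ΔF = −S·Δα/4 = −2860·(-0.057)/4 = 40.76 W m^-2.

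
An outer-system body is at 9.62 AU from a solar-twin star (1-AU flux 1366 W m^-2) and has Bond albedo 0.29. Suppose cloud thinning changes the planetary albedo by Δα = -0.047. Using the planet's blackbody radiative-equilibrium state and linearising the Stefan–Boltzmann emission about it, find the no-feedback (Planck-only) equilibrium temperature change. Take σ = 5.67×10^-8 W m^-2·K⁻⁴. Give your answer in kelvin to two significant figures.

By the inverse-square law, S = 1366/9.62² = 14.76 W m^-2.
Unperturbed T_e = [14.76·(1−0.29)/(4σ)]^¼ = 82.45 K.
The change in absorbed flux is Δ[S(1−α)/4] = −SΔα/4 = 0.1734 W m^-2.
Planck response: λ_P = 4σT_e³ = 4·5.67×10⁻⁸·(82.45)³ = 0.1271 W m^-2/K.
So ΔT₀ = 0.1734/0.1271 = 1.36 K.

1.4 kelvin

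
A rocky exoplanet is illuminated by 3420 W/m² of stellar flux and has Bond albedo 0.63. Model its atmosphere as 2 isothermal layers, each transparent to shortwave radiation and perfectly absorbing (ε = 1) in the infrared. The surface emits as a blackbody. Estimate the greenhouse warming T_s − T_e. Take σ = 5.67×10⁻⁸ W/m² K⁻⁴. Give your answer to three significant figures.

86.4 K

The effective emission temperature is T_e = [S(1−α)/(4σ)]^¼ = 273.3 K.
T_s = (N+1)^(1/4)·T_e = 359.7 K.
Warming: T_s − T_e = 86.38 K.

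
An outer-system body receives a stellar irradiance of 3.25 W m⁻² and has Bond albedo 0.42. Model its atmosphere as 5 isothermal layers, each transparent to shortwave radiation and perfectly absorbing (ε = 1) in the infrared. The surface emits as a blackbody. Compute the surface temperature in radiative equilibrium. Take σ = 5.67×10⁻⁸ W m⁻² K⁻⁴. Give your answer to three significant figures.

The effective emission temperature is T_e = [S(1−α)/(4σ)]^¼ = 53.69 K.
For an N-layer opaque stack, T_s⁴ = (N+1)T_e⁴, hence T_s = (6)^(1/4)×53.69 K = 84.03 K.

84.0 K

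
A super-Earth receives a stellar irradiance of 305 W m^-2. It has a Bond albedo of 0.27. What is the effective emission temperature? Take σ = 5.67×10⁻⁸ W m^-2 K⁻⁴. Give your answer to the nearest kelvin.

The planet absorbs (1−α)S over its disc πR² and re-emits over 4πR², so the mean absorbed flux is (1−0.27)·305.0/4 = 55.66 W m^-2.
In equilibrium σT⁴ equals this, so T = 177.0 K.

177 kelvin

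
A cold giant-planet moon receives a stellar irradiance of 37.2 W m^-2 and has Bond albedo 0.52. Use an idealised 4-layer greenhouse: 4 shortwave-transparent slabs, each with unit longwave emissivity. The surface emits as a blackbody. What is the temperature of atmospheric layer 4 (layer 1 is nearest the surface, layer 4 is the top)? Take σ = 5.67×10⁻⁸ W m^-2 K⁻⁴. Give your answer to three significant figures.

The effective emission temperature is T_e = [S(1−α)/(4σ)]^¼ = 94.20 K.
In the N-layer model, layer k (counted from the surface) has T_k = (N+1−k)^(1/4)·T_e.
T_4 = (1)^(1/4)·94.20 = 94.20 K.

94.2 K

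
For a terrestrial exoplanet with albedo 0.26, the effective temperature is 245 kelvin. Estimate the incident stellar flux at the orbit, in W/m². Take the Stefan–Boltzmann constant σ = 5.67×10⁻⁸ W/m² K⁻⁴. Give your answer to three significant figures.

From S(1−α)/4 = σT⁴: S = 4σT⁴/(1−α).
The emitted flux is σT⁴ = 204.3 W/m².
S = 4·204.3/0.74 = 1104 W/m².

1100 W/m²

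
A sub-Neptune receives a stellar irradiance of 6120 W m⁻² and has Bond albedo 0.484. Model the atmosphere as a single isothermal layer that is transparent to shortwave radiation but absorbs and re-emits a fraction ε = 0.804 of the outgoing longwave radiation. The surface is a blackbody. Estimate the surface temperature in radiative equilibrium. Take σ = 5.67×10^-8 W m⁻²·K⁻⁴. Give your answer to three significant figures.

391 K

At the top of the atmosphere, σT_e⁴ = S(1−α)/4 = 789.5 W m⁻², giving T_e = 343.5 K.
For a single slab of emissivity ε, T_s⁴ = 2T_e⁴/(2−ε); thus T_s = 343.5·(1.672)^(1/4) = 390.6 K.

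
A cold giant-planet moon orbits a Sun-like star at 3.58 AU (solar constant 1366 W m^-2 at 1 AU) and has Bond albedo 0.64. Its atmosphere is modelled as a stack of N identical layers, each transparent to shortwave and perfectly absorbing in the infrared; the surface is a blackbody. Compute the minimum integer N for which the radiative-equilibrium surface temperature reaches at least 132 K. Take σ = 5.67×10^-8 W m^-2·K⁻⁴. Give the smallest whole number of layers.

Irradiance scales as 1/d², so S = 1366 W m^-2 × (1/3.58)² = 106.6 W m^-2.
The effective emission temperature is T_e = [S(1−α)/(4σ)]^¼ = 114.0 K.
Since T_s⁴ = (N+1)T_e⁴, we need N ≥ (T_s/T_e)⁴ − 1 = 0.795.
The minimum whole number is N = 1.

1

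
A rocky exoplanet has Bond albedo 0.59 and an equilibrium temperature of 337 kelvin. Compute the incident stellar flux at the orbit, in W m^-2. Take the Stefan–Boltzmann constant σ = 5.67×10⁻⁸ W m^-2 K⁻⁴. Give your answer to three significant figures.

7130 W m^-2

From S(1−α)/4 = σT⁴: S = 4σT⁴/(1−α).
The emitted flux is σT⁴ = 731.3 W m^-2.
So S = 4×731.3/(1−0.59) = 7135 W m^-2.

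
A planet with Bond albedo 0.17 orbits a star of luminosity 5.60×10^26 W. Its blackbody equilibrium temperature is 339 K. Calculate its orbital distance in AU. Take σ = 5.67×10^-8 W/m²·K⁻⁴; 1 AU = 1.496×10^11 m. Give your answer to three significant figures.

0.743 AU

The flux needed for this T is 4σT⁴/(1−0.17) = 3609 W/m².
From L = 4πd²S, d = √(5.60×10^26/(4π·3609)) = 1.111×10^11 m = 0.7428 AU.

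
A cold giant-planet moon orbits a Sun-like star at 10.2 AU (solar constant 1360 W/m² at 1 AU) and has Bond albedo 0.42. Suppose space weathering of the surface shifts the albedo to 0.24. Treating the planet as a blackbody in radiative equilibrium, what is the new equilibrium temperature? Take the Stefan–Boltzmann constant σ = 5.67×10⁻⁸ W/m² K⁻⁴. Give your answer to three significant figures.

Irradiance scales as 1/d², so S = 1360 W/m² × (1/10.2)² = 13.07 W/m².
New equilibrium: T₂ = [(1−0.24)·13.07/(4σ)]^(1/4) = 81.35 K.

81.4 K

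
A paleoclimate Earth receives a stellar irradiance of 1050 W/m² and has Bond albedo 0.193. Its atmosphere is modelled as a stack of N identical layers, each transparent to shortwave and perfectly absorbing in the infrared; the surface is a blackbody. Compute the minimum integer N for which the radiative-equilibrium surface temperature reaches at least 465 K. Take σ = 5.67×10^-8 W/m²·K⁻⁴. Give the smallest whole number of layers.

OLR = S(1−α)/4 = 211.8 W/m²; the top layer radiates at T_e = 247.2 K.
Need (N+1)T_e⁴ ≥ T_s⁴, i.e. N+1 ≥ (465/247.2)⁴ = 12.514.
Rounding up, N = 12.

12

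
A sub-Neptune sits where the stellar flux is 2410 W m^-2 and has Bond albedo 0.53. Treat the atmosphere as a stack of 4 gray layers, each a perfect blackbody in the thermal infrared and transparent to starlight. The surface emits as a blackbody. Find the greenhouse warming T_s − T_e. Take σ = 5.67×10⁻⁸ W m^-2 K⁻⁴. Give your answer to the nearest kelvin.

132 K

The effective emission temperature is T_e = [S(1−α)/(4σ)]^¼ = 265.8 K.
Surface: T_s = (5)^¼·T_e = 397.5 K.
So the greenhouse effect raises the surface by 397.5 − 265.8 = 131.7 K.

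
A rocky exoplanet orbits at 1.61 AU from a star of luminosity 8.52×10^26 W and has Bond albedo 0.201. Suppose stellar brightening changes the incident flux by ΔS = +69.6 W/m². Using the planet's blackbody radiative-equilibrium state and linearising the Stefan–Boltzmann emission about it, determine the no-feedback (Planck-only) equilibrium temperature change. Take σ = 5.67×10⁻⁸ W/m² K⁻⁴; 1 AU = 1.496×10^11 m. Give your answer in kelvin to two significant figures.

Orbital distance: d = 1.61 AU = 2.409×10^11 m.
Spreading L over a sphere of radius d: S = 8.52×10^26/(4π·2.41×10^11²) = 1169 W/m².
Reference equilibrium: T_e = [S(1−α)/(4σ)]^(1/4) = 253.3 K.
ΔF = Δ[S(1−α)]/4 = (1−0.201)·+69.6/4 = 13.90 W/m².
Linearising σT⁴ gives d(σT⁴)/dT = 4σT_e³ = 3.686 W/m² per K.
Hence the no-feedback warming is ΔF/(4σT_e³) = 3.77 K.

3.8 K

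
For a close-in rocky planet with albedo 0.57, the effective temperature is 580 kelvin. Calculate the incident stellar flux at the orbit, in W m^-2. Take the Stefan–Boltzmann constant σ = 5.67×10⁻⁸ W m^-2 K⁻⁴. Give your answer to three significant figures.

Invert the energy balance for S: S = 4σT⁴/(1−α).
The emitted flux is σT⁴ = 6416 W m^-2.
S = 4·6416/0.43 = 59690 W m^-2.

59700 W m^-2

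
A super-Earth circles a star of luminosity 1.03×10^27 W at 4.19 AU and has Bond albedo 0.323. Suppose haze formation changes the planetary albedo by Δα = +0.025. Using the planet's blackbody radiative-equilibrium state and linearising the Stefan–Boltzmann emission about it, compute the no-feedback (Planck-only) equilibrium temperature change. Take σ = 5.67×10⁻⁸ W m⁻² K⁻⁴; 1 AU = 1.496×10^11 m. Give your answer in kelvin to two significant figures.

-1.5 K

Orbital distance: d = 4.19 AU = 6.268×10^11 m.
S = L/(4πd²) = 208.6 W m⁻².
The baseline emission temperature is T_e = 158.0 K.
ΔF = −(S/4)Δα = −(208.6/4)×(+0.025) = -1.304 W m⁻².
Linearising σT⁴ gives d(σT⁴)/dT = 4σT_e³ = 0.8940 W m⁻² per K.
ΔT₀ = ΔF/λ_P = -1.304/0.8940 = -1.46 K.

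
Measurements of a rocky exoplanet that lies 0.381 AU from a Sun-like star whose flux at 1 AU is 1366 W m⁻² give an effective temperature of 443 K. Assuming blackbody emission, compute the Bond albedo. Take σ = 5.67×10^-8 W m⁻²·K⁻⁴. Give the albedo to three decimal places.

Irradiance scales as 1/d², so S = 1366 W m⁻² × (1/0.381)² = 9410 W m⁻².
From σT⁴ = S(1−α)/4 we invert for α: 1−α = 4σT⁴/S.
4σT⁴ = 4·5.67×10⁻⁸·(443)⁴ = 8735 W m⁻².
Hence α = 1 − 8735/9410 = 0.0718.

0.072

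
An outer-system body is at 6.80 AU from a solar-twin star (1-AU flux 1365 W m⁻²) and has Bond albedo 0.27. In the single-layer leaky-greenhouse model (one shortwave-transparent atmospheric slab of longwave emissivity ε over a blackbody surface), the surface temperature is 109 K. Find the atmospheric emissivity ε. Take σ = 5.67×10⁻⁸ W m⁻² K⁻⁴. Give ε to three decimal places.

By the inverse-square law, S = 1365/6.80² = 29.52 W m⁻².
First, T_e = [29.52·(1−0.27)/(4σ)]^(1/4) = 98.73 K.
Since (2−ε)/2 = (T_e/T_s)⁴ = 0.6731, ε = 0.6538.

0.654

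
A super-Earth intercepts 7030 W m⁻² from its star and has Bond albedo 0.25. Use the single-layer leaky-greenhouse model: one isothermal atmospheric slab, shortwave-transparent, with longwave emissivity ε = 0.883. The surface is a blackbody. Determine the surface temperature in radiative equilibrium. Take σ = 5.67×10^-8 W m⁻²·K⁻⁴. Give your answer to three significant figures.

452 K

Effective emission temperature (TOA balance): σT_e⁴ = S(1−α)/4 = 1318 W m⁻² → T_e = 390.5 K.
The surface balance (absorbed SW + ε·downward IR = σT_s⁴) with T_a⁴ = T_s⁴/2 reduces to T_s = T_e·[2/(2−ε)]^¼ = 451.7 K.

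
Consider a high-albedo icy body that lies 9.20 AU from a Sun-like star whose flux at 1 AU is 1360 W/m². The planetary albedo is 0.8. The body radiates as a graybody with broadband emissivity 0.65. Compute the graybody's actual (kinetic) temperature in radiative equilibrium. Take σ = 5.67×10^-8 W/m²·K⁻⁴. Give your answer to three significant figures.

68.3 kelvin

By the inverse-square law, S = 1360/9.20² = 16.07 W/m².
The planet absorbs (1−α)S over its disc πR² and re-emits over 4πR², so the mean absorbed flux is (1−0.8)·16.07/4 = 0.8034 W/m².
Radiative balance εσT⁴ = 0.8034 gives T = [0.8034/(0.65·σ)]^(1/4) = 68.33 K.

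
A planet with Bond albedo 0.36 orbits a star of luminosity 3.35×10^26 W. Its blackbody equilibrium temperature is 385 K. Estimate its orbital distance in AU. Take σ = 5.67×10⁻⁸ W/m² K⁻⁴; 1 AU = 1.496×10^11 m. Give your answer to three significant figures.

0.391 AU

Energy balance gives S = 4σT⁴/(1−α) = 7786 W/m².
Then d = [L/(4πS)]^(1/2) = 5.851×10^10 m, i.e. 0.3911 AU.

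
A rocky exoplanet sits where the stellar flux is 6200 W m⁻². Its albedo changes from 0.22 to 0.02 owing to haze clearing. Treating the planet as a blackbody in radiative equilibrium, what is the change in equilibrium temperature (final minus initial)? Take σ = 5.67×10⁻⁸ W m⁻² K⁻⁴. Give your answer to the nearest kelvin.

22 kelvin

Initial: T₁ = [S(1−0.22)/(4σ)]^(1/4) = 382.1 K.
With α = 0.02, T₂ = 404.6 K.
ΔT = T₂ − T₁ = 22.44 K.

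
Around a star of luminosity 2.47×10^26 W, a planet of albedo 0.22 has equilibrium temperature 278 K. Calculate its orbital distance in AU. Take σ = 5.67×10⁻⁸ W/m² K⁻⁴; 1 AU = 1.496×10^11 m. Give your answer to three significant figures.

Energy balance gives S = 4σT⁴/(1−α) = 1737 W/m².
S = L/(4πd²) → d = √(L/4πS) = √(2.47×10^26/(4π·1737)) = 1.064×10^11 m = 0.7111 AU.

0.711 AU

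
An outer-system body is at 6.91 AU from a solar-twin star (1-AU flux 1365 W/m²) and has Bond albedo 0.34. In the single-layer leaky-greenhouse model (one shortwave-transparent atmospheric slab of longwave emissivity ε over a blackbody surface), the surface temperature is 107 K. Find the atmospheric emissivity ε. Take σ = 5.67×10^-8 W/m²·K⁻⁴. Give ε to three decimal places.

Flux at the orbit: S = 1365/(6.91)² = 28.59 W/m².
TOA balance gives T_e = 95.50 K.
Inverting T_s⁴ = 2T_e⁴/(2−ε): (T_e/T_s)⁴ = 0.6347, so ε = 2(1 − 0.6347) = 0.7307.

0.731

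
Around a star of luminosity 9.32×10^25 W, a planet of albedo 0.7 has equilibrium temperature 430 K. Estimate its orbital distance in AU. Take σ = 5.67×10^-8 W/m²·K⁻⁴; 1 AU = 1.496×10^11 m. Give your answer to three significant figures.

Energy balance gives S = 4σT⁴/(1−α) = 25850 W/m².
S = L/(4πd²) → d = √(L/4πS) = √(9.32×10^25/(4π·25850)) = 1.694×10^10 m = 0.1132 AU.

0.113 AU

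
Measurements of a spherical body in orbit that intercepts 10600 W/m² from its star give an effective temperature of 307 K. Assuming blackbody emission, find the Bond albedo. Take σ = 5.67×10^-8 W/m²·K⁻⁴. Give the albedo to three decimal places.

0.810

Energy balance: S(1−α)/4 = σT⁴, so 1−α = 4σT⁴/S.
σT⁴ = 503.7 W/m², so 4σT⁴ = 2015 W/m².
Hence α = 1 − 2015/10600 = 0.8099.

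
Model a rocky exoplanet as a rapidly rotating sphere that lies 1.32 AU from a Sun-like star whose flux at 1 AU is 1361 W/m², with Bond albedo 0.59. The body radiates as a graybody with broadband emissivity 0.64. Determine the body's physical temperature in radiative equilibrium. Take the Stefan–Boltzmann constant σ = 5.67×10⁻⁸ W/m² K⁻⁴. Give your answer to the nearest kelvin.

By the inverse-square law, S = 1361/1.32² = 781.1 W/m².
Averaging over the sphere, the absorbed flux is S(1−α)/4 = 80.06 W/m².
Equating to εσT⁴ with ε = 0.64: T = (80.06/0.64σ)^(1/4) = 216.7 K.

217 K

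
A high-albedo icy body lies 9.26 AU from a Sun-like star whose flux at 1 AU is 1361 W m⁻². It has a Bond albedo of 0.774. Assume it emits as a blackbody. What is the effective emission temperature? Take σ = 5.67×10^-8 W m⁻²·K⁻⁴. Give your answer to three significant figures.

63.1 kelvin

Flux at the orbit: S = 1361/(9.26)² = 15.87 W m⁻².
Absorbed flux (global mean): S(1−α)/4 = 15.87·0.226/4 = 0.8968 W m⁻².
In equilibrium σT⁴ equals this, so T = 63.06 K.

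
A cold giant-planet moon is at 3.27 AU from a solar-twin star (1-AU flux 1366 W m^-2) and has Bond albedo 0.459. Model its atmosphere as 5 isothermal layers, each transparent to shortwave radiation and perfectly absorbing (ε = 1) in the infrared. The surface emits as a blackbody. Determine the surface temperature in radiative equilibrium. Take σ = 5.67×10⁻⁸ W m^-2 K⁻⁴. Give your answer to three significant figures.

By the inverse-square law, S = 1366/3.27² = 127.7 W m^-2.
The effective emission temperature is T_e = [S(1−α)/(4σ)]^¼ = 132.1 K.
For an N-layer opaque stack, T_s⁴ = (N+1)T_e⁴, hence T_s = (6)^(1/4)×132.1 K = 206.8 K.

207 K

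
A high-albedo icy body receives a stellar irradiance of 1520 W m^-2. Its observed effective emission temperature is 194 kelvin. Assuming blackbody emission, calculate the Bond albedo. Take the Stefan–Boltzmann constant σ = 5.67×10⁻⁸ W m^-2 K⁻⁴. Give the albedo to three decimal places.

0.789

Rearranging the radiative balance, α = 1 − 4σT⁴/S.
4σT⁴ = 4·5.67×10⁻⁸·(194)⁴ = 321.3 W m^-2.
1−α = 321.3/1520 = 0.2114, so α = 0.7886.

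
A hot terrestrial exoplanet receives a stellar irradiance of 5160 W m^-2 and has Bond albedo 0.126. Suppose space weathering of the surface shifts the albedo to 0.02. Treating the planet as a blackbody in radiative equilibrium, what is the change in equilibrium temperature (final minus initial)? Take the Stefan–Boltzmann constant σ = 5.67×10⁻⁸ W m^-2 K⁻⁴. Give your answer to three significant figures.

10.9 kelvin

With α = 0.126, T₁ = 375.5 K.
Final:   T₂ = [S(1−0.02)/(4σ)]^(1/4) = 386.4 K.
ΔT = T₂ − T₁ = 10.90 K.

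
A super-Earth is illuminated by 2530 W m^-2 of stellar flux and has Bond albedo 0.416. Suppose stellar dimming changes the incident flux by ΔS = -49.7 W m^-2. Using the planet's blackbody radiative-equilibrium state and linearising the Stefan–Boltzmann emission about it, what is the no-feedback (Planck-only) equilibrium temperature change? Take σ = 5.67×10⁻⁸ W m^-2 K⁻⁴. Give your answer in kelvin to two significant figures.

Reference equilibrium: T_e = [S(1−α)/(4σ)]^(1/4) = 284.1 K.
TOA radiative forcing: ΔF = (1−α)ΔS/4 = 0.584·(-49.7)/4 = -7.256 W m^-2.
The Planck feedback parameter is 4σT_e³ = 5.201 W m^-2/K.
So ΔT₀ = -7.256/5.201 = -1.40 K.

-1.4 kelvin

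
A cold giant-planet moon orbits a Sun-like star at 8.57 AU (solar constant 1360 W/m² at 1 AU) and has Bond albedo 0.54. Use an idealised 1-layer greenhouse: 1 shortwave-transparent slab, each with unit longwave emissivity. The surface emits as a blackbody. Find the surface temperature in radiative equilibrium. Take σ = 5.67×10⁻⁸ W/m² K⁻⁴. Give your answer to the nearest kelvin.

93 kelvin

Irradiance scales as 1/d², so S = 1360 W/m² × (1/8.57)² = 18.52 W/m².
OLR = S(1−α)/4 = 2.129 W/m²; the top layer radiates at T_e = 78.28 K.
With N = 1 opaque layers, T_s = (N+1)^(1/4)·T_e = 2^(1/4)·78.28 = 93.10 K.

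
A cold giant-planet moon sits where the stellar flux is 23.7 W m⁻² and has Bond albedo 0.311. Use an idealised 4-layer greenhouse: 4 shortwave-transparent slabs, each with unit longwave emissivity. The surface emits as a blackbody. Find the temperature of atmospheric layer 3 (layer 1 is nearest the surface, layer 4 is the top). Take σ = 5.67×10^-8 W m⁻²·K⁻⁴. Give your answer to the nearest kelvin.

Top-of-atmosphere balance: σT_e⁴ = S(1−α)/4 = 4.082 W m⁻² → T_e = 92.12 K.
The net upward flux σT_e⁴ is constant between every pair of levels, so T_k⁴ = (N+1−k)T_e⁴.
With k = 3: T_3 = (4+1−3)^¼·92.12 K = 109.5 K.

110 K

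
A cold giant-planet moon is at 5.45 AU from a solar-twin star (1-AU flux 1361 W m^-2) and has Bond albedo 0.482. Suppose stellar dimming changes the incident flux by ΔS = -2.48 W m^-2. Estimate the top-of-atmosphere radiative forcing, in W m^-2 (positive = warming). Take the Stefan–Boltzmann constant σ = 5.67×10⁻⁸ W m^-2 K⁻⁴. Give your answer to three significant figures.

Irradiance scales as 1/d², so S = 1361 W m^-2 × (1/5.45)² = 45.82 W m^-2.
TOA radiative forcing: ΔF = (1−α)ΔS/4 = 0.518·(-2.48)/4 = -0.3212 W m^-2.

-0.321 W m^-2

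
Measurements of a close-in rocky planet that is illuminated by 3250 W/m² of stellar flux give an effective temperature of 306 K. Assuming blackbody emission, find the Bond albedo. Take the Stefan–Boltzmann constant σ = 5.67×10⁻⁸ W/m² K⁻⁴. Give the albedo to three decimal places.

From σT⁴ = S(1−α)/4 we invert for α: 1−α = 4σT⁴/S.
σT⁴ = 497.1 W/m², so 4σT⁴ = 1989 W/m².
1−α = 1989/3250 = 0.6119, so α = 0.3881.

0.388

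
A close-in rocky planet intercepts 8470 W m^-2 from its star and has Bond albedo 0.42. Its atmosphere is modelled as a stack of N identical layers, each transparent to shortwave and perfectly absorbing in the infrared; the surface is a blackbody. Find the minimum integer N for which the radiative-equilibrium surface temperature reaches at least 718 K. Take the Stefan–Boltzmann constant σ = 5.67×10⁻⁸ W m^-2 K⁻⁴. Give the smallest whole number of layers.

12

The effective emission temperature is T_e = [S(1−α)/(4σ)]^¼ = 383.6 K.
Since T_s⁴ = (N+1)T_e⁴, we need N ≥ (T_s/T_e)⁴ − 1 = 11.270.
The minimum whole number is N = 12.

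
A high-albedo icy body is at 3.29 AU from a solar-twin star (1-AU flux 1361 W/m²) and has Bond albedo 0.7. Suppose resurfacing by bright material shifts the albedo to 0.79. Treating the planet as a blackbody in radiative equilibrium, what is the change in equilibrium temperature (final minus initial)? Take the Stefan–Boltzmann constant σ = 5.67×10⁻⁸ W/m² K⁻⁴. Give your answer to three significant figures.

Flux at the orbit: S = 1361/(3.29)² = 125.7 W/m².
Initial: T₁ = [S(1−0.7)/(4σ)]^(1/4) = 113.6 K.
With α = 0.79, T₂ = 103.9 K.
Change: 103.9 − 113.6 = -9.688 K.

-9.69 kelvin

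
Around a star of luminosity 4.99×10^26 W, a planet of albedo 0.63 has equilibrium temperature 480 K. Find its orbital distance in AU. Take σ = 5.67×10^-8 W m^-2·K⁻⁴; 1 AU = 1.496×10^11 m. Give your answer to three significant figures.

The flux needed for this T is 4σT⁴/(1−0.63) = 32540 W m^-2.
S = L/(4πd²) → d = √(L/4πS) = √(4.99×10^26/(4π·32540)) = 3.493×10^10 m = 0.2335 AU.

0.234 AU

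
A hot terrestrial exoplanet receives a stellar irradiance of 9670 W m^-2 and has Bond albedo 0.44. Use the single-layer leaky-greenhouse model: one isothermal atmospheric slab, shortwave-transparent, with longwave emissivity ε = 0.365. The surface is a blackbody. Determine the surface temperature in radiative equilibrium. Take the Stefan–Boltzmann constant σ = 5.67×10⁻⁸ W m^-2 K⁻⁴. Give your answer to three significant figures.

The planet radiates to space at T_e = [S(1−α)/(4σ)]^(1/4) = 393.1 K.
The surface balance (absorbed SW + ε·downward IR = σT_s⁴) with T_a⁴ = T_s⁴/2 reduces to T_s = T_e·[2/(2−ε)]^¼ = 413.4 K.

413 K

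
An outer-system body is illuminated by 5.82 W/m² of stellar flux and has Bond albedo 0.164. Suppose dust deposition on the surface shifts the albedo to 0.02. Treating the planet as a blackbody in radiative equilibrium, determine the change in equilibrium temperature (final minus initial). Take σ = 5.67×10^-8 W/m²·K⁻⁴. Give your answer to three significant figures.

Before: T₁ = [5.820·0.836/(4σ)]^(1/4) = 68.06 K.
After:  T₂ = [5.820·0.98/(4σ)]^(1/4) = 70.82 K.
ΔT = T₂ − T₁ = 2.758 K.

2.76 K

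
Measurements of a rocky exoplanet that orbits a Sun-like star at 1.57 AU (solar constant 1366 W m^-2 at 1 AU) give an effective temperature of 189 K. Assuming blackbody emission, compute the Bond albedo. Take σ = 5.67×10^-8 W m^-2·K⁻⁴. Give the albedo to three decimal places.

0.478

By the inverse-square law, S = 1366/1.57² = 554.2 W m^-2.
Rearranging the radiative balance, α = 1 − 4σT⁴/S.
σT⁴ = 72.35 W m^-2, so 4σT⁴ = 289.4 W m^-2.
1−α = 289.4/554.2 = 0.5222, so α = 0.4778.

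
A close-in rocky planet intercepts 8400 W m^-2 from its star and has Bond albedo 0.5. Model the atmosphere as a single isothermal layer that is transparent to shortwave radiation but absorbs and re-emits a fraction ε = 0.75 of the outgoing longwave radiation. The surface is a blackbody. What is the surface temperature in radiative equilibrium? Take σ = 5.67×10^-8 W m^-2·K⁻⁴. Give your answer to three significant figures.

The planet radiates to space at T_e = [S(1−α)/(4σ)]^(1/4) = 368.9 K.
For a single slab of emissivity ε, T_s⁴ = 2T_e⁴/(2−ε); thus T_s = 368.9·(1.6)^(1/4) = 414.9 K.

415 kelvin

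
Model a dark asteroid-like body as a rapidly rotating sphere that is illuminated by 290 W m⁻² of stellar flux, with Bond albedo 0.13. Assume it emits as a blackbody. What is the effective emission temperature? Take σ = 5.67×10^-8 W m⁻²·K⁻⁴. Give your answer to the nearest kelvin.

Absorbed flux (global mean): S(1−α)/4 = 290.0·0.87/4 = 63.08 W m⁻².
Balancing against σT⁴: T = (63.08/5.67×10⁻⁸)^(1/4) = 182.6 K.

183 kelvin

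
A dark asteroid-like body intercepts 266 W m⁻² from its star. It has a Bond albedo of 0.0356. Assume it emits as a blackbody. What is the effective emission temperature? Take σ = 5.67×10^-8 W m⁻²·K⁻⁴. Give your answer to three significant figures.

Absorbed flux (global mean): S(1−α)/4 = 266.0·0.964/4 = 64.13 W m⁻².
In equilibrium σT⁴ equals this, so T = 183.4 K.

183 K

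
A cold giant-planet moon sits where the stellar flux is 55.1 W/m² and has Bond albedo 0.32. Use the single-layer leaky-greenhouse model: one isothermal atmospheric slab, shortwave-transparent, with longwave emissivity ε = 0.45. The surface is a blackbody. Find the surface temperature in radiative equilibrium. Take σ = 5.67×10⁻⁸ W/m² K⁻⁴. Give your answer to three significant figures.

At the top of the atmosphere, σT_e⁴ = S(1−α)/4 = 9.367 W/m², giving T_e = 113.4 K.
For a single slab of emissivity ε, T_s⁴ = 2T_e⁴/(2−ε); thus T_s = 113.4·(1.29)^(1/4) = 120.8 K.

121 K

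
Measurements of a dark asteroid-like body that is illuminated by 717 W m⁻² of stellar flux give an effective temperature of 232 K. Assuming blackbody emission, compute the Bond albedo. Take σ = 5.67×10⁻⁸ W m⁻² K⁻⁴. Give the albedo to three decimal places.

From σT⁴ = S(1−α)/4 we invert for α: 1−α = 4σT⁴/S.
4σT⁴ = 4·5.67×10⁻⁸·(232)⁴ = 657.0 W m⁻².
1−α = 657.0/717.0 = 0.9164, so α = 0.0836.

0.084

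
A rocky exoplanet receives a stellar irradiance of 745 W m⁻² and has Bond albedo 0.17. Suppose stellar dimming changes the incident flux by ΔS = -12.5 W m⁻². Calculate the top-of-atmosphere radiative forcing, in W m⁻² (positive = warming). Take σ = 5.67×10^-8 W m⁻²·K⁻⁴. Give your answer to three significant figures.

-2.59 W m⁻²

ΔF = Δ[S(1−α)]/4 = (1−0.17)·-12.5/4 = -2.594 W m⁻².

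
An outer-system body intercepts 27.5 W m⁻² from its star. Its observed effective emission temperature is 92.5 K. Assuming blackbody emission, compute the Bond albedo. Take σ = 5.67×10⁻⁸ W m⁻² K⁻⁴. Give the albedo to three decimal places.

From σT⁴ = S(1−α)/4 we invert for α: 1−α = 4σT⁴/S.
4σT⁴ = 4·5.67×10⁻⁸·(92.5)⁴ = 16.60 W m⁻².
Hence α = 1 − 16.60/27.50 = 0.3962.

0.396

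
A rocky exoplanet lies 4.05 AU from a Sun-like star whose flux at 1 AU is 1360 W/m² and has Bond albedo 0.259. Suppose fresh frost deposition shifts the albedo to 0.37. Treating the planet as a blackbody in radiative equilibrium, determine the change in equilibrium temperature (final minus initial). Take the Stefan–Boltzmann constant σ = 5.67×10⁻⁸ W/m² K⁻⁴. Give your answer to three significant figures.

-5.10 kelvin

By the inverse-square law, S = 1360/4.05² = 82.91 W/m².
Before: T₁ = [82.91·0.741/(4σ)]^(1/4) = 128.3 K.
After:  T₂ = [82.91·0.63/(4σ)]^(1/4) = 123.2 K.
Change: 123.2 − 128.3 = -5.101 K.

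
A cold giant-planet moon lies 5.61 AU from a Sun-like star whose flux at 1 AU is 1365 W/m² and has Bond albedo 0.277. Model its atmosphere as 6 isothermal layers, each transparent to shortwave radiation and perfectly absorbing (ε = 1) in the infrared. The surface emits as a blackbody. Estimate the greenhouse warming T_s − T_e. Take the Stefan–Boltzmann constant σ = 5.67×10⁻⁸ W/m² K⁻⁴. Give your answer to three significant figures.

67.9 kelvin

By the inverse-square law, S = 1365/5.61² = 43.37 W/m².
OLR = S(1−α)/4 = 7.839 W/m²; the top layer radiates at T_e = 108.4 K.
Surface: T_s = (7)^¼·T_e = 176.4 K.
Warming: T_s − T_e = 67.94 K.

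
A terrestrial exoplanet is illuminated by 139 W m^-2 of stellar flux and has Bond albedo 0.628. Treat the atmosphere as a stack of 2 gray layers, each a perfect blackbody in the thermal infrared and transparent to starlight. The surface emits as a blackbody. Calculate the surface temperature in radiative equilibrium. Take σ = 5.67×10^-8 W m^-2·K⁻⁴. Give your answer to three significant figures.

162 K

The effective emission temperature is T_e = [S(1−α)/(4σ)]^¼ = 122.9 K.
Layer-by-layer balance gives σT_s⁴ = (N+1)σT_e⁴, so T_s = 3^¼·122.9 = 161.7 K.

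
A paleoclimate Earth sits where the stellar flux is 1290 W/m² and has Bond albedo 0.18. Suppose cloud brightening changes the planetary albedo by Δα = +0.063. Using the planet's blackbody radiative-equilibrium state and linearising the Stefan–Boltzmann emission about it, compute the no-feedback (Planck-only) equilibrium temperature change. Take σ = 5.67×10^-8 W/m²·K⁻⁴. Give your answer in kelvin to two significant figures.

-5.0 kelvin

Unperturbed T_e = [1290·(1−0.18)/(4σ)]^¼ = 261.3 K.
ΔF = −(S/4)Δα = −(1290/4)×(+0.063) = -20.32 W/m².
Linearising σT⁴ gives d(σT⁴)/dT = 4σT_e³ = 4.048 W/m² per K.
ΔT₀ = ΔF/λ_P = -20.32/4.048 = -5.02 K.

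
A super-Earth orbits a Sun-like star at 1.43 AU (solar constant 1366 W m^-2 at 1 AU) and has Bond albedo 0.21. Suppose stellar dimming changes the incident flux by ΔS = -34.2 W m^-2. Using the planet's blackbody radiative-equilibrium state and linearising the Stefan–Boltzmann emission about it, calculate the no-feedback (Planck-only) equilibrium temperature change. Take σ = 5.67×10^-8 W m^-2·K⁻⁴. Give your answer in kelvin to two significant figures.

Flux at the orbit: S = 1366/(1.43)² = 668.0 W m^-2.
Unperturbed T_e = [668.0·(1−0.21)/(4σ)]^¼ = 219.6 K.
ΔF = Δ[S(1−α)]/4 = (1−0.21)·-34.2/4 = -6.755 W m^-2.
Linearising σT⁴ gives d(σT⁴)/dT = 4σT_e³ = 2.403 W m^-2 per K.
So ΔT₀ = -6.755/2.403 = -2.81 K.

-2.8 K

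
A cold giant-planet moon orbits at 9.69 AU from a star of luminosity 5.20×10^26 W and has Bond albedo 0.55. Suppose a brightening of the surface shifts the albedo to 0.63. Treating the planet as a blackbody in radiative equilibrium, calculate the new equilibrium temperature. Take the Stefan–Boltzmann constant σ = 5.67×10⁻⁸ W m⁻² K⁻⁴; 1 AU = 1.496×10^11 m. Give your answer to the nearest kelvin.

d = 9.69 × 1.496×10^11 m = 1.450×10^12 m.
Spreading L over a sphere of radius d: S = 5.20×10^26/(4π·1.45×10^12²) = 19.69 W m⁻².
With the new albedo, S(1−α₂)/4 = 1.821 W m⁻², so T₂ = 75.29 K.

75 K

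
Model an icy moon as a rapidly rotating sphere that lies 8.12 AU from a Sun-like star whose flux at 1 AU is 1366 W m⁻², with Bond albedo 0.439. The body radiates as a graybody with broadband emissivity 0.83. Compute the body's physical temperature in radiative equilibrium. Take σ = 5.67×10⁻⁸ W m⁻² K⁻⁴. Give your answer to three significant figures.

88.6 K

Irradiance scales as 1/d², so S = 1366 W m⁻² × (1/8.12)² = 20.72 W m⁻².
Averaging over the sphere, the absorbed flux is S(1−α)/4 = 2.906 W m⁻².
Radiative balance εσT⁴ = 2.906 gives T = [2.906/(0.83·σ)]^(1/4) = 88.64 K.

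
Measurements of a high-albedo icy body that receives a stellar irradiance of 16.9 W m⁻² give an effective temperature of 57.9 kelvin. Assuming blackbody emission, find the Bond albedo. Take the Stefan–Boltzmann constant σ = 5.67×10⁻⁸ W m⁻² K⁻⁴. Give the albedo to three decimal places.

0.849

Rearranging the radiative balance, α = 1 − 4σT⁴/S.
σT⁴ = 0.6372 W m⁻², so 4σT⁴ = 2.549 W m⁻².
Hence α = 1 − 2.549/16.90 = 0.8492.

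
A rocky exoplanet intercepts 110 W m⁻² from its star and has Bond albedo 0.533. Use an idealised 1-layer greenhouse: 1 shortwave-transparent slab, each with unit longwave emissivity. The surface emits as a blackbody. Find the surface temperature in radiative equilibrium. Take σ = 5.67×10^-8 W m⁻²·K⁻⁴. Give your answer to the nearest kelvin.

146 K

Top-of-atmosphere balance: σT_e⁴ = S(1−α)/4 = 12.84 W m⁻² → T_e = 122.7 K.
For an N-layer opaque stack, T_s⁴ = (N+1)T_e⁴, hence T_s = (2)^(1/4)×122.7 K = 145.9 K.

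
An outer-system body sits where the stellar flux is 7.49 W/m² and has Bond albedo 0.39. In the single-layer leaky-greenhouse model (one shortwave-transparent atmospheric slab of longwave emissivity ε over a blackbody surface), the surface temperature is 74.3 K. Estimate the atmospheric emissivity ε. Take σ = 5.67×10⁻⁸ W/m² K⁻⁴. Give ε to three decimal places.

Effective temperature: T_e = [S(1−α)/(4σ)]^(1/4) = 66.99 K.
T_s⁴ = T_e⁴·2/(2−ε) → ε = 2 − 2(T_e/T_s)⁴ = 2 − 2·(66.99/74.3)⁴ = 0.6780.

0.678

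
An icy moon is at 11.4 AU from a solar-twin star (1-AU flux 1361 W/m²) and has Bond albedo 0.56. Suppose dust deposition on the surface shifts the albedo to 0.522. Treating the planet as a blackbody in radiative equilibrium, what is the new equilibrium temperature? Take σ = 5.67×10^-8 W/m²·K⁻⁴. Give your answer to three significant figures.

68.5 kelvin

By the inverse-square law, S = 1361/11.4² = 10.47 W/m².
T₂ = [S(1−α₂)/(4σ)]^(1/4) = [10.47·0.478/(4σ)]^(1/4) = 68.54 K.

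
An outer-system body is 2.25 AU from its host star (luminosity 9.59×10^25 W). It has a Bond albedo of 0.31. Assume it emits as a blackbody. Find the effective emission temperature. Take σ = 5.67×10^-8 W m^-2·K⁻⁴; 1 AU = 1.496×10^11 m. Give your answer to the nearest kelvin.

Orbital distance: d = 2.25 AU = 3.366×10^11 m.
Flux at the orbit: S = L/(4πd²) = 9.59×10^25/(4π·(3.37×10^11)²) = 67.36 W m^-2.
The planet absorbs (1−α)S over its disc πR² and re-emits over 4πR², so the mean absorbed flux is (1−0.31)·67.36/4 = 11.62 W m^-2.
Set σT⁴ = 11.62 → T = (11.62/σ)^(1/4) = 119.6 K.

120 K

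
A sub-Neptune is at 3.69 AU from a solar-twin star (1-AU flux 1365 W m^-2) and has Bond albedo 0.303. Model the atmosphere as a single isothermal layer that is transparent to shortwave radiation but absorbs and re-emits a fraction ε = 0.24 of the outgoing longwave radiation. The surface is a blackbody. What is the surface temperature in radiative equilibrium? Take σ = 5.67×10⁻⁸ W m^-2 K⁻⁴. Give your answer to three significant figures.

Irradiance scales as 1/d², so S = 1365 W m^-2 × (1/3.69)² = 100.2 W m^-2.
The planet radiates to space at T_e = [S(1−α)/(4σ)]^(1/4) = 132.5 K.
Surface balance with a leaky layer gives σT_s⁴ = σT_e⁴·2/(2−ε), so T_s = T_e·[2/(2−0.24)]^(1/4) = 136.8 K.

137 K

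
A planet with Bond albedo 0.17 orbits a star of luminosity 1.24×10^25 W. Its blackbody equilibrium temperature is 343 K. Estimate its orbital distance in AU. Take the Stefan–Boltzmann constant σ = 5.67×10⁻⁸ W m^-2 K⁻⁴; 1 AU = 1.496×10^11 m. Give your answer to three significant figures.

0.108 AU

Energy balance gives S = 4σT⁴/(1−α) = 3782 W m^-2.
Then d = [L/(4πS)]^(1/2) = 1.615×10^10 m, i.e. 0.1080 AU.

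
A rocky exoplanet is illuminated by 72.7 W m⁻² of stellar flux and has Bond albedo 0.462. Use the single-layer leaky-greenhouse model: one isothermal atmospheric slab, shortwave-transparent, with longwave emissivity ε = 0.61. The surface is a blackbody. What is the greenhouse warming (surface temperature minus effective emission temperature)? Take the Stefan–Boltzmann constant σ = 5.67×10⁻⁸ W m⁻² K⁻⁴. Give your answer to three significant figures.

10.9 kelvin

At the top of the atmosphere, σT_e⁴ = S(1−α)/4 = 9.778 W m⁻², giving T_e = 114.6 K.
For a single slab of emissivity ε, T_s⁴ = 2T_e⁴/(2−ε); thus T_s = 114.6·(1.439)^(1/4) = 125.5 K.
T_s − T_e = 125.5 − 114.6 = 10.91 K.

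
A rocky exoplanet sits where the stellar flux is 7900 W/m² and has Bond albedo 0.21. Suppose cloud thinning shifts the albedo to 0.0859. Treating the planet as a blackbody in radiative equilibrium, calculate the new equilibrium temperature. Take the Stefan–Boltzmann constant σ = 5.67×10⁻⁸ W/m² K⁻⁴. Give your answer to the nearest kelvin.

T₂ = [S(1−α₂)/(4σ)]^(1/4) = [7900·0.914/(4σ)]^(1/4) = 422.4 K.

422 K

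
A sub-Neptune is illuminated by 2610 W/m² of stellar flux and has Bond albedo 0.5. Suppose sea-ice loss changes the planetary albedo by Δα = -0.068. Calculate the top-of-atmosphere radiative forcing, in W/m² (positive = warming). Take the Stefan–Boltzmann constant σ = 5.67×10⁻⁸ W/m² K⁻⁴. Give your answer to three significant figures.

44.4 W/m²

ΔF = −(S/4)Δα = −(2610/4)×(-0.068) = 44.37 W/m².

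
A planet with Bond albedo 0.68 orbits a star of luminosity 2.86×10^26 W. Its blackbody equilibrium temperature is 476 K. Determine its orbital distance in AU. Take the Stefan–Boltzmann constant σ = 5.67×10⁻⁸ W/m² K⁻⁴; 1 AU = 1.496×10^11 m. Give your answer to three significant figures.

0.167 AU

Energy balance gives S = 4σT⁴/(1−α) = 36380 W/m².
Then d = [L/(4πS)]^(1/2) = 2.501×10^10 m, i.e. 0.1672 AU.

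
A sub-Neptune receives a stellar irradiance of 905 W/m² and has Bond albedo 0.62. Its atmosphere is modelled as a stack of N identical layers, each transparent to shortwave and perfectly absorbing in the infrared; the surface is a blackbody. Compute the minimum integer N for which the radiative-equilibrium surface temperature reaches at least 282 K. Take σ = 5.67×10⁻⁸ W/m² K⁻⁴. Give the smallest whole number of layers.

4

Top-of-atmosphere balance: σT_e⁴ = S(1−α)/4 = 85.97 W/m² → T_e = 197.3 K.
Since T_s⁴ = (N+1)T_e⁴, we need N ≥ (T_s/T_e)⁴ − 1 = 3.171.
So N ≥ 3.171; the smallest integer is N = 4.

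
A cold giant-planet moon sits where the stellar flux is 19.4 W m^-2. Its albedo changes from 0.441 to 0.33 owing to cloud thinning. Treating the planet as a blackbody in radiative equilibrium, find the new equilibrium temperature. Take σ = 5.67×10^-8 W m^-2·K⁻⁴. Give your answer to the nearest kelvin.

87 K

T₂ = [S(1−α₂)/(4σ)]^(1/4) = [19.40·0.67/(4σ)]^(1/4) = 87.01 K.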